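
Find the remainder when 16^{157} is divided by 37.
By Fermat: 16^{36} ≡ 1 (mod 37). 157 = 4×36 + 13. So 16^{157} ≡ 16^{13} ≡ 9 (mod 37)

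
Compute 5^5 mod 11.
5 = 4 + 1 (binary 101). Repeated squaring mod 11: 5^1 ≡ 5; 5^2 ≡ 5² = 25 ≡ 3; 5^4 ≡ 3² = 9 ≡ 9. Multiply: 5^5 = 5^4 × 5^1 ≡ 9 × 5 (mod 11): 9 × 5 = 45 ≡ 1. So 5^5 ≡ 1 (mod 11).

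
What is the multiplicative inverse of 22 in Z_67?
64

Using Extended Euclidean Algorithm:
gcd(22, 67) = 1
Bezout coefficients: 22 × -3 + 67 × 1 = 1
So 22 × -3 ≡ 1 (mod 67)
The inverse is -3 mod 67 = 64
Verification: 22 × 64 = 1408 = 21 × 67 + 1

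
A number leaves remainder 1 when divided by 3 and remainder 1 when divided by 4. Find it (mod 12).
M = 3 × 4 = 12. M₁ = 4, y₁ ≡ 1 (mod 3). M₂ = 3, y₂ ≡ 3 (mod 4). m = 1×4×1 + 1×3×3 ≡ 1 (mod 12)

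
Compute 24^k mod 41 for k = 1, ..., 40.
g^1, g^2, ..., g^{40} mod 41: {24, 2, 7, 4, 14, 8, 28, 16, 15, 32, 30, 23, 19, 5, 38, 10, 35, 20, 29, 40, 17, 39, 34, 37, 27, 33, 13, 25, 26, 9, 11, 18, 22, 36, 3, 31, 6, 21, 12, 1}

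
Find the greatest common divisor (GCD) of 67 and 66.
1

Using the Euclidean algorithm:
67 = 1 × 66 + 1
66 = 66 × 1 + 0

GCD(67, 66) = 1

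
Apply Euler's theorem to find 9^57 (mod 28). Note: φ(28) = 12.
By Euler: 9^{12} ≡ 1 (mod 28) since gcd(9, 28) = 1. 57 = 4×12 + 9. So 9^{57} ≡ 9^{9} ≡ 1 (mod 28)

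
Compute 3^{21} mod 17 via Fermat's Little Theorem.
5

By Fermat's Little Theorem, a^(p-1) ≡ 1 (mod p) for prime p and gcd(a, p) = 1
Here p = 17, so 3^16 ≡ 1 (mod 17)
We can reduce the exponent: 21 mod 16 = 5
So 3^21 ≡ 3^5 (mod 17)
Computing: 3^5 mod 17 = 5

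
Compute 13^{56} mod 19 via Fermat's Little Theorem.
17

By Fermat's Little Theorem, a^(p-1) ≡ 1 (mod p) for prime p and gcd(a, p) = 1
Here p = 19, so 13^18 ≡ 1 (mod 19)
We can reduce the exponent: 56 mod 18 = 2
So 13^56 ≡ 13^2 (mod 19)
Computing: 13^2 mod 19 = 17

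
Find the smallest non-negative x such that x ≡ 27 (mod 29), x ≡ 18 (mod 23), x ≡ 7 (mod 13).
4986

Using the Chinese Remainder Theorem:
M = product of moduli = 8671
For equation 1: M_1 = 299, 299 ≡ 9 (mod 29), inverse of 299 mod 29 is 13 (check: 9 × 13 = 117 ≡ 1 (mod 29))
For equation 2: M_2 = 377, 377 ≡ 9 (mod 23), inverse of 377 mod 23 is 18 (check: 9 × 18 = 162 ≡ 1 (mod 23))
For equation 3: M_3 = 667, 667 ≡ 4 (mod 13), inverse of 667 mod 13 is 10 (check: 4 × 10 = 40 ≡ 1 (mod 13))
Combine: x ≡ Σ r_i×M_i×(M_i⁻¹ mod m_i) = 27×299×13 + 18×377×18 + 7×667×10 = 104949 + 122148 + 46690 = 273787
273787 mod 8671 = 4986
x ≡ 4986 (mod 8671)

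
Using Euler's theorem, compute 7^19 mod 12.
By Euler: 7^{4} ≡ 1 (mod 12) since gcd(7, 12) = 1. 19 = 4×4 + 3. So 7^{19} ≡ 7^{3} ≡ 7 (mod 12)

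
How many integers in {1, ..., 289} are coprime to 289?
272

Prime factorization: 289 = 17^2
Using the formula φ(n) = n × Π(1 - 1/p) for each prime factor p:
φ(289) = 289 × (1 - 1/17)
φ(289) = 272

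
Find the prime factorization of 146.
2 × 73

Divide by primes starting from smallest:
146 ÷ 2 = 73
73 ÷ 73 = 1

146 = 2 × 73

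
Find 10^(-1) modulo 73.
22

Using Extended Euclidean Algorithm:
gcd(10, 73) = 1
Bezout coefficients: 10 × 22 + 73 × -3 = 1
So 10 × 22 ≡ 1 (mod 73)
The inverse is 22 mod 73 = 22
Verification: 10 × 22 = 220 = 3 × 73 + 1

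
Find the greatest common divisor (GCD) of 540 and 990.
90

Using the Euclidean algorithm:
540 = 0 × 990 + 540
990 = 1 × 540 + 450
540 = 1 × 450 + 90
450 = 5 × 90 + 0

GCD(540, 990) = 90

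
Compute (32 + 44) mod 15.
1

(32 + 44) = 76
76 mod 15 = 1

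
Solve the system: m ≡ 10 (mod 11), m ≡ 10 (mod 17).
M = 11 × 17 = 187. M₁ = 17, y₁ ≡ 2 (mod 11). M₂ = 11, y₂ ≡ 14 (mod 17). m = 10×17×2 + 10×11×14 ≡ 10 (mod 187)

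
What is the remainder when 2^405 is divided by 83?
Using Fermat: 2^{82} ≡ 1 (mod 83). 405 ≡ 77 (mod 82). So 2^{405} ≡ 2^{77} ≡ 13 (mod 83)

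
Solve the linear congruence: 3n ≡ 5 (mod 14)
11

Since gcd(3, 14) = 1 divides 5, a solution exists.
Multiply both sides by the inverse of 3 mod 14:
  3^(-1) mod 14 = 5
  x ≡ 5 × 5 ≡ 25 ≡ 11 (mod 14)
Verification: 3 × 11 = 33 = 2 × 14 + 5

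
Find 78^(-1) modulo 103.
70

Using Extended Euclidean Algorithm:
gcd(78, 103) = 1
Bezout coefficients: 78 × -33 + 103 × 25 = 1
So 78 × -33 ≡ 1 (mod 103)
The inverse is -33 mod 103 = 70
Verification: 78 × 70 = 5460 = 53 × 103 + 1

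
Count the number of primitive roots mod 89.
Number of primitive roots mod 89 = φ(88) = 40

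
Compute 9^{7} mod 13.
9

Using successive squaring:
Binary expansion of 7: 111
Powers of 9 mod 13 (each is the square of the previous):
  9^1 ≡ 9 (mod 13)
  9^2 ≡ 9² = 81 ≡ 3 (mod 13)
  9^4 ≡ 3² = 9 ≡ 9 (mod 13)
7 = 4 + 2 + 1, so 9^7 = 9^4 × 9^2 × 9^1 ≡ 9 × 3 × 9 (mod 13)
Multiplying step by step:
  9 × 3 = 27 ≡ 1 (mod 13)
  1 × 9 = 9 ≡ 9 (mod 13)
Result: 9^7 ≡ 9 (mod 13)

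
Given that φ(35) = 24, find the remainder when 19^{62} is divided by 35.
By Euler: 19^{24} ≡ 1 (mod 35) since gcd(19, 35) = 1. 62 = 2×24 + 14. So 19^{62} ≡ 19^{14} ≡ 11 (mod 35)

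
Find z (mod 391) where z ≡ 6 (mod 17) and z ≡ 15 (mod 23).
M = 17 × 23 = 391. M₁ = 23, y₁ ≡ 3 (mod 17). M₂ = 17, y₂ ≡ 19 (mod 23). z = 6×23×3 + 15×17×19 ≡ 176 (mod 391)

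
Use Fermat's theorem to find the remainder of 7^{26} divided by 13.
10

By Fermat's Little Theorem, a^(p-1) ≡ 1 (mod p) for prime p and gcd(a, p) = 1
Here p = 13, so 7^12 ≡ 1 (mod 13)
We can reduce the exponent: 26 mod 12 = 2
So 7^26 ≡ 7^2 (mod 13)
Computing: 7^2 mod 13 = 10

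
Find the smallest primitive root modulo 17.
p - 1 = 16 has prime divisors 2. h is a primitive root mod 17 iff h^(16/q) ≢ 1 (mod 17) for each such q.
h = 2: 2^8 ≡ 1 (mod 17); 2^8 ≡ 1, so not a primitive root.
h = 3: 3^8 ≡ 16 (mod 17); none is 1, so 3 has order 16 and is a primitive root.
The smallest primitive root mod 17 is g = 3.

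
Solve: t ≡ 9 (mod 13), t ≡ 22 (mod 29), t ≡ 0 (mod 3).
M = 13 × 29 × 3 = 1131. M₁ = 87, y₁ ≡ 3 (mod 13). M₂ = 39, y₂ ≡ 3 (mod 29). M₃ = 377, y₃ ≡ 2 (mod 3). t = 9×87×3 + 22×39×3 + 0×377×2 ≡ 399 (mod 1131)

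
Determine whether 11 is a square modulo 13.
By Euler's criterion: 11^{6} ≡ 12 (mod 13). Since this equals -1 (≡ 12), 11 is not a QR.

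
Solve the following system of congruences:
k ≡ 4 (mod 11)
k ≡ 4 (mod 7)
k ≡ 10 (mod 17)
928

Using the Chinese Remainder Theorem:
M = product of moduli = 1309
For equation 1: M_1 = 119, 119 ≡ 9 (mod 11), inverse of 119 mod 11 is 5 (check: 9 × 5 = 45 ≡ 1 (mod 11))
For equation 2: M_2 = 187, 187 ≡ 5 (mod 7), inverse of 187 mod 7 is 3 (check: 5 × 3 = 15 ≡ 1 (mod 7))
For equation 3: M_3 = 77, 77 ≡ 9 (mod 17), inverse of 77 mod 17 is 2 (check: 9 × 2 = 18 ≡ 1 (mod 17))
Combine: k ≡ Σ r_i×M_i×(M_i⁻¹ mod m_i) = 4×119×5 + 4×187×3 + 10×77×2 = 2380 + 2244 + 1540 = 6164
6164 mod 1309 = 928
k ≡ 928 (mod 1309)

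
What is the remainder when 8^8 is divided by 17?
8 = 8 (binary 1000). Repeated squaring mod 17: 8^1 ≡ 8; 8^2 ≡ 8² = 64 ≡ 13; 8^4 ≡ 13² = 169 ≡ 16; 8^8 ≡ 16² = 256 ≡ 1. So 8^8 ≡ 1 (mod 17).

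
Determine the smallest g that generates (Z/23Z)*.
5

A primitive root g modulo p has order p-1 = 22
Prime divisors of 22: [2, 11]
g is a primitive root iff g^(22/q) ≢ 1 (mod 23) for each prime divisor q
Testing small values:
  g = 2: 2^11 ≡ 1, 2^2 ≡ 4 (mod 23) → 2^11 ≡ 1, not primitive root
  g = 3: 3^11 ≡ 1, 3^2 ≡ 9 (mod 23) → 3^11 ≡ 1, not primitive root
  g = 4: 4^11 ≡ 1, 4^2 ≡ 16 (mod 23) → 4^11 ≡ 1, not primitive root
  g = 5: 5^11 ≡ 22, 5^2 ≡ 2 (mod 23) → none is 1, primitive root!
The smallest primitive root is 5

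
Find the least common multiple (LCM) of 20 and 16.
80

First find GCD(20, 16) using the Euclidean algorithm:
20 = 1 × 16 + 4
16 = 4 × 4 + 0
GCD(20, 16) = 4

LCM formula: LCM(a, b) = (a × b) / GCD(a, b)
LCM(20, 16) = (20 × 16) / 4
LCM(20, 16) = 320 / 4
LCM(20, 16) = 80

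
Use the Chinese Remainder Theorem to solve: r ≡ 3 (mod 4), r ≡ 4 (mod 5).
M = 4 × 5 = 20. M₁ = 5, y₁ ≡ 1 (mod 4). M₂ = 4, y₂ ≡ 4 (mod 5). r = 3×5×1 + 4×4×4 ≡ 19 (mod 20)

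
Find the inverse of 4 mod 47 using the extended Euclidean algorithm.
Extended GCD: 4(12) + 47(-1) = 1. So 4^(-1) ≡ 12 ≡ 12 (mod 47). Verify: 4 × 12 = 48 ≡ 1 (mod 47)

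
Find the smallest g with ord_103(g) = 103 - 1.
p - 1 = 102 has prime divisors 2, 3, 17. h is a primitive root mod 103 iff h^(102/q) ≢ 1 (mod 103) for each such q.
h = 2: 2^51 ≡ 1, 2^34 ≡ 46, 2^6 ≡ 64 (mod 103); 2^51 ≡ 1, so not a primitive root.
h = 3: 3^51 ≡ 102, 3^34 ≡ 1, 3^6 ≡ 8 (mod 103); 3^34 ≡ 1, so not a primitive root.
h = 4: 4^51 ≡ 1, 4^34 ≡ 56, 4^6 ≡ 79 (mod 103); 4^51 ≡ 1, so not a primitive root.
h = 5: 5^51 ≡ 102, 5^34 ≡ 56, 5^6 ≡ 72 (mod 103); none is 1, so 5 has order 102 and is a primitive root.
The smallest primitive root mod 103 is g = 5.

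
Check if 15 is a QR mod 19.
By Euler's criterion: 15^{9} ≡ 18 (mod 19). Since this equals -1 (≡ 18), 15 is not a QR.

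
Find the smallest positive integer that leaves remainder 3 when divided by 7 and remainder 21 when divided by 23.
M = 7 × 23 = 161. M₁ = 23, y₁ ≡ 4 (mod 7). M₂ = 7, y₂ ≡ 10 (mod 23). y = 3×23×4 + 21×7×10 ≡ 136 (mod 161). The smallest positive such number is 136.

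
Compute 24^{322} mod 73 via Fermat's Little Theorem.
9

By Fermat's Little Theorem, a^(p-1) ≡ 1 (mod p) for prime p and gcd(a, p) = 1
Here p = 73, so 24^72 ≡ 1 (mod 73)
We can reduce the exponent: 322 mod 72 = 34
So 24^322 ≡ 24^34 (mod 73)
Computing: 24^34 mod 73 = 9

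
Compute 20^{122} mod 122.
34

Using successive squaring:
Binary expansion of 122: 1111010
Powers of 20 mod 122 (each is the square of the previous):
  20^1 ≡ 20 (mod 122)
  20^2 ≡ 20² = 400 ≡ 34 (mod 122)
  20^4 ≡ 34² = 1156 ≡ 58 (mod 122)
  20^8 ≡ 58² = 3364 ≡ 70 (mod 122)
  20^16 ≡ 70² = 4900 ≡ 20 (mod 122)
  20^32 ≡ 20² = 400 ≡ 34 (mod 122)
  20^64 ≡ 34² = 1156 ≡ 58 (mod 122)
122 = 64 + 32 + 16 + 8 + 2, so 20^122 = 20^64 × 20^32 × 20^16 × 20^8 × 20^2 ≡ 58 × 34 × 20 × 70 × 34 (mod 122)
Multiplying step by step:
  58 × 34 = 1972 ≡ 20 (mod 122)
  20 × 20 = 400 ≡ 34 (mod 122)
  34 × 70 = 2380 ≡ 62 (mod 122)
  62 × 34 = 2108 ≡ 34 (mod 122)
Result: 20^122 ≡ 34 (mod 122)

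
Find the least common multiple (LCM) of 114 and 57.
114

First find GCD(114, 57) using the Euclidean algorithm:
114 = 2 × 57 + 0
GCD(114, 57) = 57

LCM formula: LCM(a, b) = (a × b) / GCD(a, b)
LCM(114, 57) = (114 × 57) / 57
LCM(114, 57) = 6498 / 57
LCM(114, 57) = 114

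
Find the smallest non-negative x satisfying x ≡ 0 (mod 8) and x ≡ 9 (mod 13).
M = 8 × 13 = 104. M₁ = 13, y₁ ≡ 5 (mod 8). M₂ = 8, y₂ ≡ 5 (mod 13). x = 0×13×5 + 9×8×5 ≡ 48 (mod 104)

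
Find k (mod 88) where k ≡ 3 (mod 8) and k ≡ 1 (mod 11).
M = 8 × 11 = 88. M₁ = 11, y₁ ≡ 3 (mod 8). M₂ = 8, y₂ ≡ 7 (mod 11). k = 3×11×3 + 1×8×7 ≡ 67 (mod 88)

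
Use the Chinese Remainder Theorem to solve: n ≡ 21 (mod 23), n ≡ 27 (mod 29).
665

Using the Chinese Remainder Theorem:
M = product of moduli = 667
For equation 1: M_1 = 29, 29 ≡ 6 (mod 23), inverse of 29 mod 23 is 4 (check: 6 × 4 = 24 ≡ 1 (mod 23))
For equation 2: M_2 = 23, 23 ≡ 23 (mod 29), inverse of 23 mod 29 is 24 (check: 23 × 24 = 552 ≡ 1 (mod 29))
Combine: n ≡ Σ r_i×M_i×(M_i⁻¹ mod m_i) = 21×29×4 + 27×23×24 = 2436 + 14904 = 17340
17340 mod 667 = 665
n ≡ 665 (mod 667)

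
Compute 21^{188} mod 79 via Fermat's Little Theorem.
8

By Fermat's Little Theorem, a^(p-1) ≡ 1 (mod p) for prime p and gcd(a, p) = 1
Here p = 79, so 21^78 ≡ 1 (mod 79)
We can reduce the exponent: 188 mod 78 = 32
So 21^188 ≡ 21^32 (mod 79)
Computing: 21^32 mod 79 = 8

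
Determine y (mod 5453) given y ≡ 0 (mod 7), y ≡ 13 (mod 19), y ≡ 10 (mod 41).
4725

Using the Chinese Remainder Theorem:
M = product of moduli = 5453
For equation 1: M_1 = 779, 779 ≡ 2 (mod 7), inverse of 779 mod 7 is 4 (check: 2 × 4 = 8 ≡ 1 (mod 7))
For equation 2: M_2 = 287, 287 ≡ 2 (mod 19), inverse of 287 mod 19 is 10 (check: 2 × 10 = 20 ≡ 1 (mod 19))
For equation 3: M_3 = 133, 133 ≡ 10 (mod 41), inverse of 133 mod 41 is 37 (check: 10 × 37 = 370 ≡ 1 (mod 41))
Combine: y ≡ Σ r_i×M_i×(M_i⁻¹ mod m_i) = 0×779×4 + 13×287×10 + 10×133×37 = 0 + 37310 + 49210 = 86520
86520 mod 5453 = 4725
y ≡ 4725 (mod 5453)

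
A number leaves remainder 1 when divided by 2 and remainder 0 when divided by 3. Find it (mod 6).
M = 2 × 3 = 6. M₁ = 3, y₁ ≡ 1 (mod 2). M₂ = 2, y₂ ≡ 2 (mod 3). z = 1×3×1 + 0×2×2 ≡ 3 (mod 6)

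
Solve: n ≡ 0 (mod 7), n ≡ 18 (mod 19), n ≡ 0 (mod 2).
M = 7 × 19 × 2 = 266. M₁ = 38, y₁ ≡ 5 (mod 7). M₂ = 14, y₂ ≡ 15 (mod 19). M₃ = 133, y₃ ≡ 1 (mod 2). n = 0×38×5 + 18×14×15 + 0×133×1 ≡ 56 (mod 266)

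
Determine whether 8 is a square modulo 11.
By Euler's criterion: 8^{5} ≡ 10 (mod 11). Since this equals -1 (≡ 10), 8 is not a QR.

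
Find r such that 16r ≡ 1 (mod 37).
16^(-1) ≡ 7 (mod 37). Verification: 16 × 7 = 112 ≡ 1 (mod 37)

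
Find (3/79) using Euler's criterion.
(3/79) = 3^{39} mod 79 = -1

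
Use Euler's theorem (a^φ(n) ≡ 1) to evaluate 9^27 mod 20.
By Euler: 9^{8} ≡ 1 (mod 20) since gcd(9, 20) = 1. 27 = 3×8 + 3. So 9^{27} ≡ 9^{3} ≡ 9 (mod 20)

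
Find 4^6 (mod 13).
6 = 4 + 2 (binary 110). Repeated squaring mod 13: 4^1 ≡ 4; 4^2 ≡ 4² = 16 ≡ 3; 4^4 ≡ 3² = 9 ≡ 9. Multiply: 4^6 = 4^4 × 4^2 ≡ 9 × 3 (mod 13): 9 × 3 = 27 ≡ 1. So 4^6 ≡ 1 (mod 13).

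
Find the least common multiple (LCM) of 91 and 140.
1820

First find GCD(91, 140) using the Euclidean algorithm:
91 = 0 × 140 + 91
140 = 1 × 91 + 49
91 = 1 × 49 + 42
49 = 1 × 42 + 7
42 = 6 × 7 + 0
GCD(91, 140) = 7

LCM formula: LCM(a, b) = (a × b) / GCD(a, b)
LCM(91, 140) = (91 × 140) / 7
LCM(91, 140) = 12740 / 7
LCM(91, 140) = 1820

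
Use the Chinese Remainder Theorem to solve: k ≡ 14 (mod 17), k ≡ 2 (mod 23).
48

Using the Chinese Remainder Theorem:
M = product of moduli = 391
For equation 1: M_1 = 23, 23 ≡ 6 (mod 17), inverse of 23 mod 17 is 3 (check: 6 × 3 = 18 ≡ 1 (mod 17))
For equation 2: M_2 = 17, 17 ≡ 17 (mod 23), inverse of 17 mod 23 is 19 (check: 17 × 19 = 323 ≡ 1 (mod 23))
Combine: k ≡ Σ r_i×M_i×(M_i⁻¹ mod m_i) = 14×23×3 + 2×17×19 = 966 + 646 = 1612
1612 mod 391 = 48
k ≡ 48 (mod 391)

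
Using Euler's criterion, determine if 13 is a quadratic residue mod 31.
By Euler's criterion: 13^{15} ≡ 30 (mod 31). Since this equals -1 (≡ 30), 13 is not a QR.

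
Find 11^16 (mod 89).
Using repeated squaring. 16 = 16 (binary 10000). Repeated squaring mod 89: 11^1 ≡ 11; 11^2 ≡ 11² = 121 ≡ 32; 11^4 ≡ 32² = 1024 ≡ 45; 11^8 ≡ 45² = 2025 ≡ 67; 11^16 ≡ 67² = 4489 ≡ 39. So 11^16 ≡ 39 (mod 89).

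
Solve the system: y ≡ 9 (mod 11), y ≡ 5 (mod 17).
M = 11 × 17 = 187. M₁ = 17, y₁ ≡ 2 (mod 11). M₂ = 11, y₂ ≡ 14 (mod 17). y = 9×17×2 + 5×11×14 ≡ 141 (mod 187)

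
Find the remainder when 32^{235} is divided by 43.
By Fermat: 32^{42} ≡ 1 (mod 43). 235 = 5×42 + 25. So 32^{235} ≡ 32^{25} ≡ 22 (mod 43)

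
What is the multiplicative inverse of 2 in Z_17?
9

Using Extended Euclidean Algorithm:
gcd(2, 17) = 1
Bezout coefficients: 2 × -8 + 17 × 1 = 1
So 2 × -8 ≡ 1 (mod 17)
The inverse is -8 mod 17 = 9
Verification: 2 × 9 = 18 = 1 × 17 + 1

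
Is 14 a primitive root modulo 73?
Yes

To verify, check if 14^(72/q) ≢ 1 (mod 73) for each prime divisor q of 72
Divisors of 72 = 72: [1, 2, 3, 4, 6, 8, 9, 12, 18, 24, 36, 72]
  14^(72/2) = 14^36 ≡ 72 (mod 73)
  14^(72/3) = 14^24 ≡ 64 (mod 73)
Conclusion: 14 is a primitive root modulo 73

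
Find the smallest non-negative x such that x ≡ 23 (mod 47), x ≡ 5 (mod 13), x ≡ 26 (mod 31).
17789

Using the Chinese Remainder Theorem:
M = product of moduli = 18941
For equation 1: M_1 = 403, 403 ≡ 27 (mod 47), inverse of 403 mod 47 is 7 (check: 27 × 7 = 189 ≡ 1 (mod 47))
For equation 2: M_2 = 1457, 1457 ≡ 1 (mod 13), inverse of 1457 mod 13 is 1 (check: 1 × 1 = 1 ≡ 1 (mod 13))
For equation 3: M_3 = 611, 611 ≡ 22 (mod 31), inverse of 611 mod 31 is 24 (check: 22 × 24 = 528 ≡ 1 (mod 31))
Combine: x ≡ Σ r_i×M_i×(M_i⁻¹ mod m_i) = 23×403×7 + 5×1457×1 + 26×611×24 = 64883 + 7285 + 381264 = 453432
453432 mod 18941 = 17789
x ≡ 17789 (mod 18941)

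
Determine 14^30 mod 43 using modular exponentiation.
Using repeated squaring. 30 = 16 + 8 + 4 + 2 (binary 11110). Repeated squaring mod 43: 14^1 ≡ 14; 14^2 ≡ 14² = 196 ≡ 24; 14^4 ≡ 24² = 576 ≡ 17; 14^8 ≡ 17² = 289 ≡ 31; 14^16 ≡ 31² = 961 ≡ 15. Multiply: 14^30 = 14^16 × 14^8 × 14^4 × 14^2 ≡ 15 × 31 × 17 × 24 (mod 43): 15 × 31 = 465 ≡ 35; 35 × 17 = 595 ≡ 36; 36 × 24 = 864 ≡ 4. So 14^30 ≡ 4 (mod 43).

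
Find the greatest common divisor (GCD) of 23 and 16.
1

Using the Euclidean algorithm:
23 = 1 × 16 + 7
16 = 2 × 7 + 2
7 = 3 × 2 + 1
2 = 2 × 1 + 0

GCD(23, 16) = 1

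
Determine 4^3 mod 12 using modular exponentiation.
3 = 2 + 1 (binary 11). Repeated squaring mod 12: 4^1 ≡ 4; 4^2 ≡ 4² = 16 ≡ 4. Multiply: 4^3 = 4^2 × 4^1 ≡ 4 × 4 (mod 12): 4 × 4 = 16 ≡ 4. So 4^3 ≡ 4 (mod 12).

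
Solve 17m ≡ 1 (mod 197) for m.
17^(-1) ≡ 58 (mod 197). Verification: 17 × 58 = 986 ≡ 1 (mod 197)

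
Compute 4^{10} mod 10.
6

Using successive squaring:
Binary expansion of 10: 1010
Powers of 4 mod 10 (each is the square of the previous):
  4^1 ≡ 4 (mod 10)
  4^2 ≡ 4² = 16 ≡ 6 (mod 10)
  4^4 ≡ 6² = 36 ≡ 6 (mod 10)
  4^8 ≡ 6² = 36 ≡ 6 (mod 10)
10 = 8 + 2, so 4^10 = 4^8 × 4^2 ≡ 6 × 6 (mod 10)
Multiplying step by step:
  6 × 6 = 36 ≡ 6 (mod 10)
Result: 4^10 ≡ 6 (mod 10)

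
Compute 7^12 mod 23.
Using repeated squaring. 12 = 8 + 4 (binary 1100). Repeated squaring mod 23: 7^1 ≡ 7; 7^2 ≡ 7² = 49 ≡ 3; 7^4 ≡ 3² = 9 ≡ 9; 7^8 ≡ 9² = 81 ≡ 12. Multiply: 7^12 = 7^8 × 7^4 ≡ 12 × 9 (mod 23): 12 × 9 = 108 ≡ 16. So 7^12 ≡ 16 (mod 23).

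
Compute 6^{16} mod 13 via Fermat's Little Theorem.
9

By Fermat's Little Theorem, a^(p-1) ≡ 1 (mod p) for prime p and gcd(a, p) = 1
Here p = 13, so 6^12 ≡ 1 (mod 13)
We can reduce the exponent: 16 mod 12 = 4
So 6^16 ≡ 6^4 (mod 13)
Computing: 6^4 mod 13 = 9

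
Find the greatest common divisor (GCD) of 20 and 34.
2

Using the Euclidean algorithm:
20 = 0 × 34 + 20
34 = 1 × 20 + 14
20 = 1 × 14 + 6
14 = 2 × 6 + 2
6 = 3 × 2 + 0

GCD(20, 34) = 2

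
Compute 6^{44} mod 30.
6

Using successive squaring:
Binary expansion of 44: 101100
Powers of 6 mod 30 (each is the square of the previous):
  6^1 ≡ 6 (mod 30)
  6^2 ≡ 6² = 36 ≡ 6 (mod 30)
  6^4 ≡ 6² = 36 ≡ 6 (mod 30)
  6^8 ≡ 6² = 36 ≡ 6 (mod 30)
  6^16 ≡ 6² = 36 ≡ 6 (mod 30)
  6^32 ≡ 6² = 36 ≡ 6 (mod 30)
44 = 32 + 8 + 4, so 6^44 = 6^32 × 6^8 × 6^4 ≡ 6 × 6 × 6 (mod 30)
Multiplying step by step:
  6 × 6 = 36 ≡ 6 (mod 30)
  6 × 6 = 36 ≡ 6 (mod 30)
Result: 6^44 ≡ 6 (mod 30)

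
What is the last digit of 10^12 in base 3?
Using Fermat: 10^{2} ≡ 1 (mod 3). 12 ≡ 0 (mod 2). So 10^{12} ≡ 10^{0} ≡ 1 (mod 3)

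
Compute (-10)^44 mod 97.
Using repeated squaring. (-10) ≡ 87 (mod 97). 44 = 32 + 8 + 4 (binary 101100). Repeated squaring mod 97: 87^1 ≡ 87; 87^2 ≡ 87² = 7569 ≡ 3; 87^4 ≡ 3² = 9 ≡ 9; 87^8 ≡ 9² = 81 ≡ 81; 87^16 ≡ 81² = 6561 ≡ 62; 87^32 ≡ 62² = 3844 ≡ 61. Multiply: (-10)^44 ≡ 87^32 × 87^8 × 87^4 ≡ 61 × 81 × 9 (mod 97): 61 × 81 = 4941 ≡ 91; 91 × 9 = 819 ≡ 43. So (-10)^44 ≡ 43 (mod 97).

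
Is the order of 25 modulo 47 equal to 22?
No, the actual order is 23, not 22.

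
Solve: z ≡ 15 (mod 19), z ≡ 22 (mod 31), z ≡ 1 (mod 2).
M = 19 × 31 × 2 = 1178. M₁ = 62, y₁ ≡ 4 (mod 19). M₂ = 38, y₂ ≡ 9 (mod 31). M₃ = 589, y₃ ≡ 1 (mod 2). z = 15×62×4 + 22×38×9 + 1×589×1 ≡ 53 (mod 1178)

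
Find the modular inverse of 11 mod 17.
11^(-1) ≡ 14 (mod 17). Verification: 11 × 14 = 154 ≡ 1 (mod 17)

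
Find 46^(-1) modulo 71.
17

Using Extended Euclidean Algorithm:
gcd(46, 71) = 1
Bezout coefficients: 46 × 17 + 71 × -11 = 1
So 46 × 17 ≡ 1 (mod 71)
The inverse is 17 mod 71 = 17
Verification: 46 × 17 = 782 = 11 × 71 + 1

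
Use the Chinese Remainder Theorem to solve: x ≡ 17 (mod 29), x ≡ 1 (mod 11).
133

Using the Chinese Remainder Theorem:
M = product of moduli = 319
For equation 1: M_1 = 11, 11 ≡ 11 (mod 29), inverse of 11 mod 29 is 8 (check: 11 × 8 = 88 ≡ 1 (mod 29))
For equation 2: M_2 = 29, 29 ≡ 7 (mod 11), inverse of 29 mod 11 is 8 (check: 7 × 8 = 56 ≡ 1 (mod 11))
Combine: x ≡ Σ r_i×M_i×(M_i⁻¹ mod m_i) = 17×11×8 + 1×29×8 = 1496 + 232 = 1728
1728 mod 319 = 133
x ≡ 133 (mod 319)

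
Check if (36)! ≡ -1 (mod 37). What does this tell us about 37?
(36)! mod 37 = 36. Since this equals -1 (mod 37), Wilson confirms 37 is prime.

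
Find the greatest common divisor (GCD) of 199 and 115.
1

Using the Euclidean algorithm:
199 = 1 × 115 + 84
115 = 1 × 84 + 31
84 = 2 × 31 + 22
31 = 1 × 22 + 9
22 = 2 × 9 + 4
9 = 2 × 4 + 1
4 = 4 × 1 + 0

GCD(199, 115) = 1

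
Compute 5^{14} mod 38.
9

Using successive squaring:
Binary expansion of 14: 1110
Powers of 5 mod 38 (each is the square of the previous):
  5^1 ≡ 5 (mod 38)
  5^2 ≡ 5² = 25 ≡ 25 (mod 38)
  5^4 ≡ 25² = 625 ≡ 17 (mod 38)
  5^8 ≡ 17² = 289 ≡ 23 (mod 38)
14 = 8 + 4 + 2, so 5^14 = 5^8 × 5^4 × 5^2 ≡ 23 × 17 × 25 (mod 38)
Multiplying step by step:
  23 × 17 = 391 ≡ 11 (mod 38)
  11 × 25 = 275 ≡ 9 (mod 38)
Result: 5^14 ≡ 9 (mod 38)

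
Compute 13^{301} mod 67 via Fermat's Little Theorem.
48

By Fermat's Little Theorem, a^(p-1) ≡ 1 (mod p) for prime p and gcd(a, p) = 1
Here p = 67, so 13^66 ≡ 1 (mod 67)
We can reduce the exponent: 301 mod 66 = 37
So 13^301 ≡ 13^37 (mod 67)
Computing: 13^37 mod 67 = 48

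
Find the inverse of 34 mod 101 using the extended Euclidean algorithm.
Extended GCD: 34(3) + 101(-1) = 1. So 34^(-1) ≡ 3 ≡ 3 (mod 101). Verify: 34 × 3 = 102 ≡ 1 (mod 101)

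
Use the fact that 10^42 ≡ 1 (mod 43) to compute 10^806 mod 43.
By Fermat: 10^{42} ≡ 1 (mod 43). 806 ≡ 8 (mod 42). So 10^{806} ≡ 10^{8} ≡ 17 (mod 43)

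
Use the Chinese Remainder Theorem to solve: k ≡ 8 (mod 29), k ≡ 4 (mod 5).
124

Using the Chinese Remainder Theorem:
M = product of moduli = 145
For equation 1: M_1 = 5, 5 ≡ 5 (mod 29), inverse of 5 mod 29 is 6 (check: 5 × 6 = 30 ≡ 1 (mod 29))
For equation 2: M_2 = 29, 29 ≡ 4 (mod 5), inverse of 29 mod 5 is 4 (check: 4 × 4 = 16 ≡ 1 (mod 5))
Combine: k ≡ Σ r_i×M_i×(M_i⁻¹ mod m_i) = 8×5×6 + 4×29×4 = 240 + 464 = 704
704 mod 145 = 124
k ≡ 124 (mod 145)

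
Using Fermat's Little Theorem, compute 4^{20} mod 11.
1

By Fermat's Little Theorem, a^(p-1) ≡ 1 (mod p) for prime p and gcd(a, p) = 1
Here p = 11, so 4^10 ≡ 1 (mod 11)
We can reduce the exponent: 20 mod 10 = 0
So 4^20 ≡ 4^0 (mod 11)
Computing: 4^0 mod 11 = 1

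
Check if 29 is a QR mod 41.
By Euler's criterion: 29^{20} ≡ 40 (mod 41). Since this equals -1 (≡ 40), 29 is not a QR.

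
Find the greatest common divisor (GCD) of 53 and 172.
1

Using the Euclidean algorithm:
53 = 0 × 172 + 53
172 = 3 × 53 + 13
53 = 4 × 13 + 1
13 = 13 × 1 + 0

GCD(53, 172) = 1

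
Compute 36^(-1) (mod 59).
36^(-1) ≡ 41 (mod 59). Verification: 36 × 41 = 1476 ≡ 1 (mod 59)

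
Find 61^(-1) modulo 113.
63

Using Extended Euclidean Algorithm:
gcd(61, 113) = 1
Bezout coefficients: 61 × -50 + 113 × 27 = 1
So 61 × -50 ≡ 1 (mod 113)
The inverse is -50 mod 113 = 63
Verification: 61 × 63 = 3843 = 34 × 113 + 1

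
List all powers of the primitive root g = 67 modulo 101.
g^1, g^2, ..., g^{100} mod 101: {67, 45, 86, 5, 32, 23, 26, 25, 59, 14, 29, 24, 93, 70, 44, 19, 61, 47, 18, 95, 2, 33, 90, 71, 10, 64, 46, 52, 50, 17, 28, 58, 48, 85, 39, 88, 38, 21, 94, 36, 89, 4, 66, 79, 41, 20, 27, 92, 3, 100, 34, 56, 15, 96, 69, 78, 75, 76, 42, 87, 72, 77, 8, 31, 57, 82, 40, 54, 83, 6, 99, 68, 11, 30, 91, 37, 55, 49, 51, 84, 73, 43, 53, 16, 62, 13, 63, 80, 7, 65, 12, 97, 35, 22, 60, 81, 74, 9, 98, 1}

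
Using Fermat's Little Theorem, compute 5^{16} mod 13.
1

By Fermat's Little Theorem, a^(p-1) ≡ 1 (mod p) for prime p and gcd(a, p) = 1
Here p = 13, so 5^12 ≡ 1 (mod 13)
We can reduce the exponent: 16 mod 12 = 4
So 5^16 ≡ 5^4 (mod 13)
Computing: 5^4 mod 13 = 1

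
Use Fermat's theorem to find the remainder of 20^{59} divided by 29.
25

By Fermat's Little Theorem, a^(p-1) ≡ 1 (mod p) for prime p and gcd(a, p) = 1
Here p = 29, so 20^28 ≡ 1 (mod 29)
We can reduce the exponent: 59 mod 28 = 3
So 20^59 ≡ 20^3 (mod 29)
Computing: 20^3 mod 29 = 25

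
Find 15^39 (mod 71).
Using repeated squaring. 39 = 32 + 4 + 2 + 1 (binary 100111). Repeated squaring mod 71: 15^1 ≡ 15; 15^2 ≡ 15² = 225 ≡ 12; 15^4 ≡ 12² = 144 ≡ 2; 15^8 ≡ 2² = 4 ≡ 4; 15^16 ≡ 4² = 16 ≡ 16; 15^32 ≡ 16² = 256 ≡ 43. Multiply: 15^39 = 15^32 × 15^4 × 15^2 × 15^1 ≡ 43 × 2 × 12 × 15 (mod 71): 43 × 2 = 86 ≡ 15; 15 × 12 = 180 ≡ 38; 38 × 15 = 570 ≡ 2. So 15^39 ≡ 2 (mod 71).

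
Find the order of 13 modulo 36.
Powers of 13 mod 36: 13^1≡13, 13^2≡25, 13^3≡1. Order = 3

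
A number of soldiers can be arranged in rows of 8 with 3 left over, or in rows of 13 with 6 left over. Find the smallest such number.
M = 8 × 13 = 104. M₁ = 13, y₁ ≡ 5 (mod 8). M₂ = 8, y₂ ≡ 5 (mod 13). x = 3×13×5 + 6×8×5 ≡ 19 (mod 104). The smallest positive such number is 19.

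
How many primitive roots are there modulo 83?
40

The number of primitive roots modulo p is φ(p-1) = φ(82)
φ(82) = 40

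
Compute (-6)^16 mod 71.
Using repeated squaring. (-6) ≡ 65 (mod 71). 16 = 16 (binary 10000). Repeated squaring mod 71: 65^1 ≡ 65; 65^2 ≡ 65² = 4225 ≡ 36; 65^4 ≡ 36² = 1296 ≡ 18; 65^8 ≡ 18² = 324 ≡ 40; 65^16 ≡ 40² = 1600 ≡ 38. So (-6)^16 ≡ 38 (mod 71).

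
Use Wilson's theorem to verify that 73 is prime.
(72)! mod 73 = 72. Since this equals -1 (mod 73), Wilson confirms 73 is prime.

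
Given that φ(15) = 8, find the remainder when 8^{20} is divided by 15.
By Euler: 8^{8} ≡ 1 (mod 15) since gcd(8, 15) = 1. 20 = 2×8 + 4. So 8^{20} ≡ 8^{4} ≡ 1 (mod 15)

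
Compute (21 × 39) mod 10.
9

(21 × 39) = 819
819 mod 10 = 9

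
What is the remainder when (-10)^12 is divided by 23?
Using repeated squaring. (-10) ≡ 13 (mod 23). 12 = 8 + 4 (binary 1100). Repeated squaring mod 23: 13^1 ≡ 13; 13^2 ≡ 13² = 169 ≡ 8; 13^4 ≡ 8² = 64 ≡ 18; 13^8 ≡ 18² = 324 ≡ 2. Multiply: (-10)^12 ≡ 13^8 × 13^4 ≡ 2 × 18 (mod 23): 2 × 18 = 36 ≡ 13. So (-10)^12 ≡ 13 (mod 23).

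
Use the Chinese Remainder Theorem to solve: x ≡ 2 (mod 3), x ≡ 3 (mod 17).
M = 3 × 17 = 51. M₁ = 17, y₁ ≡ 2 (mod 3). M₂ = 3, y₂ ≡ 6 (mod 17). x = 2×17×2 + 3×3×6 ≡ 20 (mod 51)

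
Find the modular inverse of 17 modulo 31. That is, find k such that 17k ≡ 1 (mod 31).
11

Using Extended Euclidean Algorithm:
gcd(17, 31) = 1
Bezout coefficients: 17 × 11 + 31 × -6 = 1
So 17 × 11 ≡ 1 (mod 31)
The inverse is 11 mod 31 = 11
Verification: 17 × 11 = 187 = 6 × 31 + 1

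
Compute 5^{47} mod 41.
20

Using successive squaring:
Binary expansion of 47: 101111
Powers of 5 mod 41 (each is the square of the previous):
  5^1 ≡ 5 (mod 41)
  5^2 ≡ 5² = 25 ≡ 25 (mod 41)
  5^4 ≡ 25² = 625 ≡ 10 (mod 41)
  5^8 ≡ 10² = 100 ≡ 18 (mod 41)
  5^16 ≡ 18² = 324 ≡ 37 (mod 41)
  5^32 ≡ 37² = 1369 ≡ 16 (mod 41)
47 = 32 + 8 + 4 + 2 + 1, so 5^47 = 5^32 × 5^8 × 5^4 × 5^2 × 5^1 ≡ 16 × 18 × 10 × 25 × 5 (mod 41)
Multiplying step by step:
  16 × 18 = 288 ≡ 1 (mod 41)
  1 × 10 = 10 ≡ 10 (mod 41)
  10 × 25 = 250 ≡ 4 (mod 41)
  4 × 5 = 20 ≡ 20 (mod 41)
Result: 5^47 ≡ 20 (mod 41)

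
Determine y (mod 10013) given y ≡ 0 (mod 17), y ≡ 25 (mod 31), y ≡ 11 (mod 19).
3621

Using the Chinese Remainder Theorem:
M = product of moduli = 10013
For equation 1: M_1 = 589, 589 ≡ 11 (mod 17), inverse of 589 mod 17 is 14 (check: 11 × 14 = 154 ≡ 1 (mod 17))
For equation 2: M_2 = 323, 323 ≡ 13 (mod 31), inverse of 323 mod 31 is 12 (check: 13 × 12 = 156 ≡ 1 (mod 31))
For equation 3: M_3 = 527, 527 ≡ 14 (mod 19), inverse of 527 mod 19 is 15 (check: 14 × 15 = 210 ≡ 1 (mod 19))
Combine: y ≡ Σ r_i×M_i×(M_i⁻¹ mod m_i) = 0×589×14 + 25×323×12 + 11×527×15 = 0 + 96900 + 86955 = 183855
183855 mod 10013 = 3621
y ≡ 3621 (mod 10013)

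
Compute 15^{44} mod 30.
15

Using successive squaring:
Binary expansion of 44: 101100
Powers of 15 mod 30 (each is the square of the previous):
  15^1 ≡ 15 (mod 30)
  15^2 ≡ 15² = 225 ≡ 15 (mod 30)
  15^4 ≡ 15² = 225 ≡ 15 (mod 30)
  15^8 ≡ 15² = 225 ≡ 15 (mod 30)
  15^16 ≡ 15² = 225 ≡ 15 (mod 30)
  15^32 ≡ 15² = 225 ≡ 15 (mod 30)
44 = 32 + 8 + 4, so 15^44 = 15^32 × 15^8 × 15^4 ≡ 15 × 15 × 15 (mod 30)
Multiplying step by step:
  15 × 15 = 225 ≡ 15 (mod 30)
  15 × 15 = 225 ≡ 15 (mod 30)
Result: 15^44 ≡ 15 (mod 30)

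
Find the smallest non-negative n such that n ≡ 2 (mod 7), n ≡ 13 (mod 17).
30

Using the Chinese Remainder Theorem:
M = product of moduli = 119
For equation 1: M_1 = 17, 17 ≡ 3 (mod 7), inverse of 17 mod 7 is 5 (check: 3 × 5 = 15 ≡ 1 (mod 7))
For equation 2: M_2 = 7, 7 ≡ 7 (mod 17), inverse of 7 mod 17 is 5 (check: 7 × 5 = 35 ≡ 1 (mod 17))
Combine: n ≡ Σ r_i×M_i×(M_i⁻¹ mod m_i) = 2×17×5 + 13×7×5 = 170 + 455 = 625
625 mod 119 = 30
n ≡ 30 (mod 119)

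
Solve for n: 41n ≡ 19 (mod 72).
11

Since gcd(41, 72) = 1 divides 19, a solution exists.
Multiply both sides by the inverse of 41 mod 72:
  41^(-1) mod 72 = 65
  x ≡ 65 × 19 ≡ 1235 ≡ 11 (mod 72)
Verification: 41 × 11 = 451 = 6 × 72 + 19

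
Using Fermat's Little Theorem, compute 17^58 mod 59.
By Fermat's Little Theorem, 17^{58} ≡ 1 (mod 59) since 59 is prime and gcd(17, 59) = 1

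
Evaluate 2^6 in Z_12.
6 = 4 + 2 (binary 110). Repeated squaring mod 12: 2^1 ≡ 2; 2^2 ≡ 2² = 4 ≡ 4; 2^4 ≡ 4² = 16 ≡ 4. Multiply: 2^6 = 2^4 × 2^2 ≡ 4 × 4 (mod 12): 4 × 4 = 16 ≡ 4. So 2^6 ≡ 4 (mod 12).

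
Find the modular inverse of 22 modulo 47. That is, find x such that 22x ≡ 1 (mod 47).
15

Using Extended Euclidean Algorithm:
gcd(22, 47) = 1
Bezout coefficients: 22 × 15 + 47 × -7 = 1
So 22 × 15 ≡ 1 (mod 47)
The inverse is 15 mod 47 = 15
Verification: 22 × 15 = 330 = 7 × 47 + 1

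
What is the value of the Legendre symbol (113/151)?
(113/151) = 113^{75} mod 151 = -1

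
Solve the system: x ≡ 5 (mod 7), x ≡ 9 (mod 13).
M = 7 × 13 = 91. M₁ = 13, y₁ ≡ 6 (mod 7). M₂ = 7, y₂ ≡ 2 (mod 13). x = 5×13×6 + 9×7×2 ≡ 61 (mod 91)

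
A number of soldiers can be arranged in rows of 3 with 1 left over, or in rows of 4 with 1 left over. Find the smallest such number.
M = 3 × 4 = 12. M₁ = 4, y₁ ≡ 1 (mod 3). M₂ = 3, y₂ ≡ 3 (mod 4). m = 1×4×1 + 1×3×3 ≡ 1 (mod 12). The smallest positive such number is 1.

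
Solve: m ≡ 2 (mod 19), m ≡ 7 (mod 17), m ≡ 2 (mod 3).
M = 19 × 17 × 3 = 969. M₁ = 51, y₁ ≡ 3 (mod 19). M₂ = 57, y₂ ≡ 3 (mod 17). M₃ = 323, y₃ ≡ 2 (mod 3). m = 2×51×3 + 7×57×3 + 2×323×2 ≡ 857 (mod 969)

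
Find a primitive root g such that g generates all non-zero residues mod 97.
p - 1 = 96 has prime divisors 2, 3. h is a primitive root mod 97 iff h^(96/q) ≢ 1 (mod 97) for each such q.
h = 2: 2^48 ≡ 1, 2^32 ≡ 35 (mod 97); 2^48 ≡ 1, so not a primitive root.
h = 3: 3^48 ≡ 1, 3^32 ≡ 35 (mod 97); 3^48 ≡ 1, so not a primitive root.
h = 4: 4^48 ≡ 1, 4^32 ≡ 61 (mod 97); 4^48 ≡ 1, so not a primitive root.
h = 5: 5^48 ≡ 96, 5^32 ≡ 35 (mod 97); none is 1, so 5 has order 96 and is a primitive root.
The smallest primitive root mod 97 is g = 5.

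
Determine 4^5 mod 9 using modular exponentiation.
5 = 4 + 1 (binary 101). Repeated squaring mod 9: 4^1 ≡ 4; 4^2 ≡ 4² = 16 ≡ 7; 4^4 ≡ 7² = 49 ≡ 4. Multiply: 4^5 = 4^4 × 4^1 ≡ 4 × 4 (mod 9): 4 × 4 = 16 ≡ 7. So 4^5 ≡ 7 (mod 9).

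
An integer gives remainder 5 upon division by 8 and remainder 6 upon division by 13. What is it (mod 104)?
M = 8 × 13 = 104. M₁ = 13, y₁ ≡ 5 (mod 8). M₂ = 8, y₂ ≡ 5 (mod 13). y = 5×13×5 + 6×8×5 ≡ 45 (mod 104). The smallest positive such number is 45.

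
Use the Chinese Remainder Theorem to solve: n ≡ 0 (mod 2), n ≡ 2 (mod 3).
M = 2 × 3 = 6. M₁ = 3, y₁ ≡ 1 (mod 2). M₂ = 2, y₂ ≡ 2 (mod 3). n = 0×3×1 + 2×2×2 ≡ 2 (mod 6)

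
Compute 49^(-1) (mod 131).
49^(-1) ≡ 123 (mod 131). Verification: 49 × 123 = 6027 ≡ 1 (mod 131)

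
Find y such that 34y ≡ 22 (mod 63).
34

Since gcd(34, 63) = 1 divides 22, a solution exists.
Multiply both sides by the inverse of 34 mod 63:
  34^(-1) mod 63 = 13
  x ≡ 13 × 22 ≡ 286 ≡ 34 (mod 63)
Verification: 34 × 34 = 1156 = 18 × 63 + 22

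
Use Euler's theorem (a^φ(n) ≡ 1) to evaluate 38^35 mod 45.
By Euler: 38^{24} ≡ 1 (mod 45) since gcd(38, 45) = 1. 35 = 1×24 + 11. So 38^{35} ≡ 38^{11} ≡ 32 (mod 45)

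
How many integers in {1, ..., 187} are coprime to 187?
160

Prime factorization: 187 = 11 × 17
Using the formula φ(n) = n × Π(1 - 1/p) for each prime factor p:
φ(187) = 187 × (1 - 1/11) × (1 - 1/17)
φ(187) = 160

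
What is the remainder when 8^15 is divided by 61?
Using repeated squaring. 15 = 8 + 4 + 2 + 1 (binary 1111). Repeated squaring mod 61: 8^1 ≡ 8; 8^2 ≡ 8² = 64 ≡ 3; 8^4 ≡ 3² = 9 ≡ 9; 8^8 ≡ 9² = 81 ≡ 20. Multiply: 8^15 = 8^8 × 8^4 × 8^2 × 8^1 ≡ 20 × 9 × 3 × 8 (mod 61): 20 × 9 = 180 ≡ 58; 58 × 3 = 174 ≡ 52; 52 × 8 = 416 ≡ 50. So 8^15 ≡ 50 (mod 61).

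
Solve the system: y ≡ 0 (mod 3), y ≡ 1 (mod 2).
M = 3 × 2 = 6. M₁ = 2, y₁ ≡ 2 (mod 3). M₂ = 3, y₂ ≡ 1 (mod 2). y = 0×2×2 + 1×3×1 ≡ 3 (mod 6)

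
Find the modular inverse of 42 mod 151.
42^(-1) ≡ 18 (mod 151). Verification: 42 × 18 = 756 ≡ 1 (mod 151)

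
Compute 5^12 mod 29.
Using repeated squaring. 12 = 8 + 4 (binary 1100). Repeated squaring mod 29: 5^1 ≡ 5; 5^2 ≡ 5² = 25 ≡ 25; 5^4 ≡ 25² = 625 ≡ 16; 5^8 ≡ 16² = 256 ≡ 24. Multiply: 5^12 = 5^8 × 5^4 ≡ 24 × 16 (mod 29): 24 × 16 = 384 ≡ 7. So 5^12 ≡ 7 (mod 29).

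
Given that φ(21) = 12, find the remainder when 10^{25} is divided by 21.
By Euler: 10^{12} ≡ 1 (mod 21) since gcd(10, 21) = 1. 25 = 2×12 + 1. So 10^{25} ≡ 10^{1} ≡ 10 (mod 21)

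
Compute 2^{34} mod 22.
16

Using successive squaring:
Binary expansion of 34: 100010
Powers of 2 mod 22 (each is the square of the previous):
  2^1 ≡ 2 (mod 22)
  2^2 ≡ 2² = 4 ≡ 4 (mod 22)
  2^4 ≡ 4² = 16 ≡ 16 (mod 22)
  2^8 ≡ 16² = 256 ≡ 14 (mod 22)
  2^16 ≡ 14² = 196 ≡ 20 (mod 22)
  2^32 ≡ 20² = 400 ≡ 4 (mod 22)
34 = 32 + 2, so 2^34 = 2^32 × 2^2 ≡ 4 × 4 (mod 22)
Multiplying step by step:
  4 × 4 = 16 ≡ 16 (mod 22)
Result: 2^34 ≡ 16 (mod 22)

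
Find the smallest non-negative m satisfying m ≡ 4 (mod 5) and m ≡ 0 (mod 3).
M = 5 × 3 = 15. M₁ = 3, y₁ ≡ 2 (mod 5). M₂ = 5, y₂ ≡ 2 (mod 3). m = 4×3×2 + 0×5×2 ≡ 9 (mod 15)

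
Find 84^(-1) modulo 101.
95

Using Extended Euclidean Algorithm:
gcd(84, 101) = 1
Bezout coefficients: 84 × -6 + 101 × 5 = 1
So 84 × -6 ≡ 1 (mod 101)
The inverse is -6 mod 101 = 95
Verification: 84 × 95 = 7980 = 79 × 101 + 1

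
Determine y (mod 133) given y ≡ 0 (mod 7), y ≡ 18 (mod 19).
56

Using the Chinese Remainder Theorem:
M = product of moduli = 133
For equation 1: M_1 = 19, 19 ≡ 5 (mod 7), inverse of 19 mod 7 is 3 (check: 5 × 3 = 15 ≡ 1 (mod 7))
For equation 2: M_2 = 7, 7 ≡ 7 (mod 19), inverse of 7 mod 19 is 11 (check: 7 × 11 = 77 ≡ 1 (mod 19))
Combine: y ≡ Σ r_i×M_i×(M_i⁻¹ mod m_i) = 0×19×3 + 18×7×11 = 0 + 1386 = 1386
1386 mod 133 = 56
y ≡ 56 (mod 133)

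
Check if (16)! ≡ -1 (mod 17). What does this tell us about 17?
(16)! mod 17 = 16. Since this equals -1 (mod 17), Wilson confirms 17 is prime.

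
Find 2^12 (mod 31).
Using repeated squaring. 12 = 8 + 4 (binary 1100). Repeated squaring mod 31: 2^1 ≡ 2; 2^2 ≡ 2² = 4 ≡ 4; 2^4 ≡ 4² = 16 ≡ 16; 2^8 ≡ 16² = 256 ≡ 8. Multiply: 2^12 = 2^8 × 2^4 ≡ 8 × 16 (mod 31): 8 × 16 = 128 ≡ 4. So 2^12 ≡ 4 (mod 31).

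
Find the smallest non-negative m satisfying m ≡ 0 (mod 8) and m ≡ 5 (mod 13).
M = 8 × 13 = 104. M₁ = 13, y₁ ≡ 5 (mod 8). M₂ = 8, y₂ ≡ 5 (mod 13). m = 0×13×5 + 5×8×5 ≡ 96 (mod 104)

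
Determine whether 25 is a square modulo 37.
By Euler's criterion: 25^{18} ≡ 1 (mod 37). Since this equals 1, 25 is a QR.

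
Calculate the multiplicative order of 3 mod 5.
Powers of 3 mod 5: 3^1≡3, 3^2≡4, 3^3≡2, 3^4≡1. Order = 4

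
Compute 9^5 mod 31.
5 = 4 + 1 (binary 101). Repeated squaring mod 31: 9^1 ≡ 9; 9^2 ≡ 9² = 81 ≡ 19; 9^4 ≡ 19² = 361 ≡ 20. Multiply: 9^5 = 9^4 × 9^1 ≡ 20 × 9 (mod 31): 20 × 9 = 180 ≡ 25. So 9^5 ≡ 25 (mod 31).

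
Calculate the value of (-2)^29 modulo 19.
Using Fermat: (-2)^{18} ≡ 1 (mod 19). 29 ≡ 11 (mod 18). So (-2)^{29} ≡ (-2)^{11} ≡ 4 (mod 19)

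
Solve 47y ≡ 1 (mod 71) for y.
68

Using Extended Euclidean Algorithm:
gcd(47, 71) = 1
Bezout coefficients: 47 × -3 + 71 × 2 = 1
So 47 × -3 ≡ 1 (mod 71)
The inverse is -3 mod 71 = 68
Verification: 47 × 68 = 3196 = 45 × 71 + 1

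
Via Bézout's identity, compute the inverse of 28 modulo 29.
Extended GCD: 28(-1) + 29(1) = 1. So 28^(-1) ≡ 28 ≡ 28 (mod 29). Verify: 28 × 28 = 784 ≡ 1 (mod 29)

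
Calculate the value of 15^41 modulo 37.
Using Fermat: 15^{36} ≡ 1 (mod 37). 41 ≡ 5 (mod 36). So 15^{41} ≡ 15^{5} ≡ 24 (mod 37)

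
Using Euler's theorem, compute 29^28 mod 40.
By Euler: 29^{16} ≡ 1 (mod 40) since gcd(29, 40) = 1. 28 = 1×16 + 12. So 29^{28} ≡ 29^{12} ≡ 1 (mod 40)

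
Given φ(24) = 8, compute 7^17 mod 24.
By Euler: 7^{8} ≡ 1 (mod 24) since gcd(7, 24) = 1. 17 = 2×8 + 1. So 7^{17} ≡ 7^{1} ≡ 7 (mod 24)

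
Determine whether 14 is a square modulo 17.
By Euler's criterion: 14^{8} ≡ 16 (mod 17). Since this equals -1 (≡ 16), 14 is not a QR.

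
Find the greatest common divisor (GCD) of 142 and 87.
1

Using the Euclidean algorithm:
142 = 1 × 87 + 55
87 = 1 × 55 + 32
55 = 1 × 32 + 23
32 = 1 × 23 + 9
23 = 2 × 9 + 5
9 = 1 × 5 + 4
5 = 1 × 4 + 1
4 = 4 × 1 + 0

GCD(142, 87) = 1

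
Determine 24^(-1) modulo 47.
24^(-1) ≡ 2 (mod 47). Verification: 24 × 2 = 48 ≡ 1 (mod 47)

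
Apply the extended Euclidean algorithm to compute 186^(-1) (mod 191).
Extended GCD: 186(38) + 191(-37) = 1. So 186^(-1) ≡ 38 ≡ 38 (mod 191). Verify: 186 × 38 = 7068 ≡ 1 (mod 191)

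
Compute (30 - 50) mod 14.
8

(30 - 50) = -20
-20 mod 14 = 8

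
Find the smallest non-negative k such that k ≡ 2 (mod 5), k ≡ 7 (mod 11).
7

Using the Chinese Remainder Theorem:
M = product of moduli = 55
For equation 1: M_1 = 11, 11 ≡ 1 (mod 5), inverse of 11 mod 5 is 1 (check: 1 × 1 = 1 ≡ 1 (mod 5))
For equation 2: M_2 = 5, 5 ≡ 5 (mod 11), inverse of 5 mod 11 is 9 (check: 5 × 9 = 45 ≡ 1 (mod 11))
Combine: k ≡ Σ r_i×M_i×(M_i⁻¹ mod m_i) = 2×11×1 + 7×5×9 = 22 + 315 = 337
337 mod 55 = 7
k ≡ 7 (mod 55)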